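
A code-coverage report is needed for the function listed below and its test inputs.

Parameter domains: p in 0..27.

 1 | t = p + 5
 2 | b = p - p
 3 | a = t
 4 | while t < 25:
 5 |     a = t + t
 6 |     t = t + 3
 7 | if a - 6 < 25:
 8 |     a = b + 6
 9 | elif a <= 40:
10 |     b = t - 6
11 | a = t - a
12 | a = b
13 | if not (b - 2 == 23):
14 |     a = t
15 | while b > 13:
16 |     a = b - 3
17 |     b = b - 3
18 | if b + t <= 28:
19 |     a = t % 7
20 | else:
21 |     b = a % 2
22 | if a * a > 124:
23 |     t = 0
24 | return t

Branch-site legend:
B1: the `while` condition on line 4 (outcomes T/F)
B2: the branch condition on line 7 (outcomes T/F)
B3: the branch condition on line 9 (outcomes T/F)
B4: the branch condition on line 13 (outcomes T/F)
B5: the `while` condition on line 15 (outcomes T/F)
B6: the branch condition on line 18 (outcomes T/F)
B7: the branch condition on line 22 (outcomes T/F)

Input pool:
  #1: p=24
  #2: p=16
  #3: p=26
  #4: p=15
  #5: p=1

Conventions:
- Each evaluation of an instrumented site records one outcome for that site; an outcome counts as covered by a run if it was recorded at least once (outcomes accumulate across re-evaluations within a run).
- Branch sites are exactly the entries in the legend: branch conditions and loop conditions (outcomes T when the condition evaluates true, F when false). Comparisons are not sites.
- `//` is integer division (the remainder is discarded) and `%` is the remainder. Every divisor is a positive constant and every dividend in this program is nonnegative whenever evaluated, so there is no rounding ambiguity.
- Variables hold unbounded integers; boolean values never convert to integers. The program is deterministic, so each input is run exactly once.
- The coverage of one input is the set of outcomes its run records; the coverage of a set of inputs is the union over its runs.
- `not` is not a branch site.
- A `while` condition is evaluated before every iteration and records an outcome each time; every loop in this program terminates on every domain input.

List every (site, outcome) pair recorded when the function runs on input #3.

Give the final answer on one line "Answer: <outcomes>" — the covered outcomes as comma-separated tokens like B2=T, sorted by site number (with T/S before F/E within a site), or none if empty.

Simulating input #3 (p=26) step by step:
  B1->F, B2->F, B3->T, B4->F, B5->T, B5->T, B5->T, B5->T, B5->F, B6->F
  B7->T
deduplicating events, the covered set is: B1=F, B2=F, B3=T, B4=F, B5=T, B5=F, B6=F, B7=T

Answer: B1=F, B2=F, B3=T, B4=F, B5=T, B5=F, B6=F, B7=T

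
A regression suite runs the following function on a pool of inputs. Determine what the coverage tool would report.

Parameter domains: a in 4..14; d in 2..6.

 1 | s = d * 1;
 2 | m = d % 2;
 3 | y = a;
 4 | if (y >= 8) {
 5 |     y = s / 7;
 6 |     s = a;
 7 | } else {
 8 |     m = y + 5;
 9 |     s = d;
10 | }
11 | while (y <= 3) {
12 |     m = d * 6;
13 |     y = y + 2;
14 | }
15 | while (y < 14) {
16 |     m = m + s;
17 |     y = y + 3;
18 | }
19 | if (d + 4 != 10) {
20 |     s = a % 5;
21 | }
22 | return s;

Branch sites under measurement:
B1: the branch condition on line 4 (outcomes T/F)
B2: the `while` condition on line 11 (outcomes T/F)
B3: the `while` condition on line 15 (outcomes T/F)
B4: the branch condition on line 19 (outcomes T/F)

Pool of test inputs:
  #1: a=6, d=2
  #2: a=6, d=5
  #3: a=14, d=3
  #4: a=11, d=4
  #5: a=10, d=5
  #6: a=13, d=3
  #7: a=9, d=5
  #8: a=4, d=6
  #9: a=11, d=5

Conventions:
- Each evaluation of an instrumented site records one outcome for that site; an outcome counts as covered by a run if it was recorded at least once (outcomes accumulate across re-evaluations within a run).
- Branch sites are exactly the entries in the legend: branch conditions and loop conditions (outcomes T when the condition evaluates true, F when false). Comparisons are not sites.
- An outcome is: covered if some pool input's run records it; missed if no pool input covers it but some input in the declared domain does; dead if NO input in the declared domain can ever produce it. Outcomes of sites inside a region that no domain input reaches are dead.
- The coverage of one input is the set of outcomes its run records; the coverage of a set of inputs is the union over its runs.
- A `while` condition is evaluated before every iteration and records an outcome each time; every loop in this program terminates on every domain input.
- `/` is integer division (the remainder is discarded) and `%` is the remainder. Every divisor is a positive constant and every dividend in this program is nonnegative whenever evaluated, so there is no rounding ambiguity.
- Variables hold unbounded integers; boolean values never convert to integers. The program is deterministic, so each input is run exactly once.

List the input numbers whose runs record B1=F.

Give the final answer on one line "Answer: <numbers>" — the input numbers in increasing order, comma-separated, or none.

input #1 (a=6, d=2): hits B1=F
input #2 (a=6, d=5): hits B1=F
input #3 (a=14, d=3): never hits B1=F
input #4 (a=11, d=4): never hits B1=F
input #5 (a=10, d=5): never hits B1=F
input #6 (a=13, d=3): never hits B1=F
input #7 (a=9, d=5): never hits B1=F
input #8 (a=4, d=6): hits B1=F
input #9 (a=11, d=5): never hits B1=F

Answer: 1, 2, 8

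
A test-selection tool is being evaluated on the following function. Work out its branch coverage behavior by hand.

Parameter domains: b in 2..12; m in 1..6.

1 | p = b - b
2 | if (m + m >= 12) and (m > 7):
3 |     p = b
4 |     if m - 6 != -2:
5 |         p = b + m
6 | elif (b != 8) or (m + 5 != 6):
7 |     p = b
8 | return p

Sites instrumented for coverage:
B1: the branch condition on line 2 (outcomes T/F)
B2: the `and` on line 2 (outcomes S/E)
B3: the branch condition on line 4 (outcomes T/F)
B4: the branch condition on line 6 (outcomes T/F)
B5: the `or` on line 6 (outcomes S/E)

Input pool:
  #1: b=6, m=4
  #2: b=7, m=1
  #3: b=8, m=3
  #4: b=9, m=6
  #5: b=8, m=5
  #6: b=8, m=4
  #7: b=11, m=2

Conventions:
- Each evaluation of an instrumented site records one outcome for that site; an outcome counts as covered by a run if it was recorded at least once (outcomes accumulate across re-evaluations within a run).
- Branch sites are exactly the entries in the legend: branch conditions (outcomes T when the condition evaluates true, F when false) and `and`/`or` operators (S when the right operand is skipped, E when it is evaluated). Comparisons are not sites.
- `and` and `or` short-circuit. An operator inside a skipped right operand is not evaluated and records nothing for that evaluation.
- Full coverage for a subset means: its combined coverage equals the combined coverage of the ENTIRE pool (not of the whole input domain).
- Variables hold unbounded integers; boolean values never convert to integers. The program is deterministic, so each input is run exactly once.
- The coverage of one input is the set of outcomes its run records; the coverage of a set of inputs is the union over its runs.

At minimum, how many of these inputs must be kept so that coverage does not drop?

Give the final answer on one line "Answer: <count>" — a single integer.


run #1 (b=6, m=4) runs B2->S, B1->F, B5->S, B4->T; records B1=F, B2=S, B4=T, B5=S
run #2 (b=7, m=1) runs B2->S, B1->F, B5->S, B4->T; records B1=F, B2=S, B4=T, B5=S
run #3 (b=8, m=3) runs B2->S, B1->F, B5->E, B4->T; records B1=F, B2=S, B4=T, B5=E
run #4 (b=9, m=6) runs B2->E, B1->F, B5->S, B4->T; records B1=F, B2=E, B4=T, B5=S
run #5 (b=8, m=5) runs B2->S, B1->F, B5->E, B4->T; records B1=F, B2=S, B4=T, B5=E
run #6 (b=8, m=4) runs B2->S, B1->F, B5->E, B4->T; records B1=F, B2=S, B4=T, B5=E
run #7 (b=11, m=2) runs B2->S, B1->F, B5->S, B4->T; records B1=F, B2=S, B4=T, B5=S
pool-wide coverage (6 outcomes): B1=F, B2=S, B2=E, B4=T, B5=S, B5=E
no size-1 subset reaches all 6 outcomes (best union: 4/6)
the canonical winner is {3, 4}: size 2, full 6-outcome coverage, earliest index list among size-2 covers
Answer: 2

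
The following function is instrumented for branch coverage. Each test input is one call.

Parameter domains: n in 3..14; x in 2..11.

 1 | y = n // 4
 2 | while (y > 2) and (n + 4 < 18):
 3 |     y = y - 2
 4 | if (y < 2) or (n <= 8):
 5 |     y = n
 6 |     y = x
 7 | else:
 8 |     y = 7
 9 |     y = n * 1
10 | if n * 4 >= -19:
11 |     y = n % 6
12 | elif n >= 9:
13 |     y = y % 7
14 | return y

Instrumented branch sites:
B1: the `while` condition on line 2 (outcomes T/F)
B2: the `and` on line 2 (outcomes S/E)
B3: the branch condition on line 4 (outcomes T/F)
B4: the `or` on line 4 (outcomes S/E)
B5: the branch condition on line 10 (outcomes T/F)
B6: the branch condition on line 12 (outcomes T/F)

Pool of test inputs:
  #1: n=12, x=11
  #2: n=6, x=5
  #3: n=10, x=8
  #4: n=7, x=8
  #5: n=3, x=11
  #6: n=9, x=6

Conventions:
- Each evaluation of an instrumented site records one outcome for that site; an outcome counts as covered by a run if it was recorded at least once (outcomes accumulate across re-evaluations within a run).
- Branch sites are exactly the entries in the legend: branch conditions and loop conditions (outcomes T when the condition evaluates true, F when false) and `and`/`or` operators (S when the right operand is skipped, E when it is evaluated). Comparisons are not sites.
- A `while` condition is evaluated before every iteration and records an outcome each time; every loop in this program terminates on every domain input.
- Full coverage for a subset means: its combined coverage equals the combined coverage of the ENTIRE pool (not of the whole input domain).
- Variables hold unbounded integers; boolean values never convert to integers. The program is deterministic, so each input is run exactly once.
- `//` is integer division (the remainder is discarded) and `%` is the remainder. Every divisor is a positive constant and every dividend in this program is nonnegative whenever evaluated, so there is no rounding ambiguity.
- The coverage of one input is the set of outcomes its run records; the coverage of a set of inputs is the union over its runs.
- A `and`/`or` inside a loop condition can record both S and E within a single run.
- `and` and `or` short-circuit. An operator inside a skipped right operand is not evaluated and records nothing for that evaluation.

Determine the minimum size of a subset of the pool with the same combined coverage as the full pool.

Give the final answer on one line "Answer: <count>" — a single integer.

input #1, n=12, x=11: outcomes B1=T, B1=F, B2=S, B2=E, B3=T, B4=S, B5=T
input #2, n=6, x=5: outcomes B1=F, B2=S, B3=T, B4=S, B5=T
input #3, n=10, x=8: outcomes B1=F, B2=S, B3=F, B4=E, B5=T
input #4, n=7, x=8: outcomes B1=F, B2=S, B3=T, B4=S, B5=T
input #5, n=3, x=11: outcomes B1=F, B2=S, B3=T, B4=S, B5=T
input #6, n=9, x=6: outcomes B1=F, B2=S, B3=F, B4=E, B5=T
together the pool reaches 9 outcomes: B1=T, B1=F, B2=S, B2=E, B3=T, B3=F, B4=S, B4=E, B5=T
size 1 is not enough: best union over all size-1 subsets is 7/9
size 2: inputs {1, 3} cover all 9 outcomes, and no lexicographically smaller subset of this size does

Answer: 2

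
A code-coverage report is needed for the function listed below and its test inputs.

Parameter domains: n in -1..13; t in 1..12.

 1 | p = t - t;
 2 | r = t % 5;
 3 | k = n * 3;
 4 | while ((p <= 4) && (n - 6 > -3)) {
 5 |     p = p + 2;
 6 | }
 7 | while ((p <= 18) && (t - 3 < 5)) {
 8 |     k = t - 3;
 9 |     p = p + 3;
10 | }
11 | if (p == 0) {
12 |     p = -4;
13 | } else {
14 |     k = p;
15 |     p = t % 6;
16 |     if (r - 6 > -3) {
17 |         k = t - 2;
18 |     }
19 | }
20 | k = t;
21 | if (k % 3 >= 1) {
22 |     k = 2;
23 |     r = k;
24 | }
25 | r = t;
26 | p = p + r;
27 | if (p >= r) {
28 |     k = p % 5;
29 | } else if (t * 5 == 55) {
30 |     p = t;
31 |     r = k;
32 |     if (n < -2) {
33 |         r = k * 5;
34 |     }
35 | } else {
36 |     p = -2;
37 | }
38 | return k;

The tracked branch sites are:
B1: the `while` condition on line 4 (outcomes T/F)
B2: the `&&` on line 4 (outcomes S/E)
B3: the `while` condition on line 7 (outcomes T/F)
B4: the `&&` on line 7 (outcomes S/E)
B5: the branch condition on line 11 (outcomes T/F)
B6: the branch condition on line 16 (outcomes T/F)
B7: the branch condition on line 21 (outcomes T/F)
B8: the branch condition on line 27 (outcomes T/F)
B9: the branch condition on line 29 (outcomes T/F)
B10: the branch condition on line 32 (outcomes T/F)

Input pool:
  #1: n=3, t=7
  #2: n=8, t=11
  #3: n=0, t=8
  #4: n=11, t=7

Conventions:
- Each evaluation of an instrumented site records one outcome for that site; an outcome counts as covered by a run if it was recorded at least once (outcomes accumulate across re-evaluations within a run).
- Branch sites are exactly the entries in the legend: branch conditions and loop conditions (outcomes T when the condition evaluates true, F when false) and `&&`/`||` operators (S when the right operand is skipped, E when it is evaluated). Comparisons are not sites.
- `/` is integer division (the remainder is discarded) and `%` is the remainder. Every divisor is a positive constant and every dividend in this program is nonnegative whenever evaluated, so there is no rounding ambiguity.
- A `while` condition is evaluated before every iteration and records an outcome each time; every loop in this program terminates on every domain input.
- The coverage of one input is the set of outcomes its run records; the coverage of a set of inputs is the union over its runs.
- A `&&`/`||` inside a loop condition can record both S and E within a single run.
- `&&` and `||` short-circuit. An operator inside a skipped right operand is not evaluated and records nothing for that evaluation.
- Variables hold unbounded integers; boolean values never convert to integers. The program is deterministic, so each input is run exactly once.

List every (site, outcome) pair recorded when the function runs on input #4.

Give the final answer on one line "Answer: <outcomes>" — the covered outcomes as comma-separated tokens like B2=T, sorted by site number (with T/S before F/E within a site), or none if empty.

Event log for input #4 (n=11, t=7):
  B2->E, B1->T, B2->E, B1->T, B2->E, B1->T, B2->S, B1->F, B4->E, B3->T
  B4->E, B3->T, B4->E, B3->T, B4->E, B3->T, B4->E, B3->T, B4->S, B3->F
  B5->F, B6->F, B7->T, B8->T
distinct outcomes covered: B1=T, B1=F, B2=S, B2=E, B3=T, B3=F, B4=S, B4=E, B5=F, B6=F, B7=T, B8=T

Answer: B1=T, B1=F, B2=S, B2=E, B3=T, B3=F, B4=S, B4=E, B5=F, B6=F, B7=T, B8=T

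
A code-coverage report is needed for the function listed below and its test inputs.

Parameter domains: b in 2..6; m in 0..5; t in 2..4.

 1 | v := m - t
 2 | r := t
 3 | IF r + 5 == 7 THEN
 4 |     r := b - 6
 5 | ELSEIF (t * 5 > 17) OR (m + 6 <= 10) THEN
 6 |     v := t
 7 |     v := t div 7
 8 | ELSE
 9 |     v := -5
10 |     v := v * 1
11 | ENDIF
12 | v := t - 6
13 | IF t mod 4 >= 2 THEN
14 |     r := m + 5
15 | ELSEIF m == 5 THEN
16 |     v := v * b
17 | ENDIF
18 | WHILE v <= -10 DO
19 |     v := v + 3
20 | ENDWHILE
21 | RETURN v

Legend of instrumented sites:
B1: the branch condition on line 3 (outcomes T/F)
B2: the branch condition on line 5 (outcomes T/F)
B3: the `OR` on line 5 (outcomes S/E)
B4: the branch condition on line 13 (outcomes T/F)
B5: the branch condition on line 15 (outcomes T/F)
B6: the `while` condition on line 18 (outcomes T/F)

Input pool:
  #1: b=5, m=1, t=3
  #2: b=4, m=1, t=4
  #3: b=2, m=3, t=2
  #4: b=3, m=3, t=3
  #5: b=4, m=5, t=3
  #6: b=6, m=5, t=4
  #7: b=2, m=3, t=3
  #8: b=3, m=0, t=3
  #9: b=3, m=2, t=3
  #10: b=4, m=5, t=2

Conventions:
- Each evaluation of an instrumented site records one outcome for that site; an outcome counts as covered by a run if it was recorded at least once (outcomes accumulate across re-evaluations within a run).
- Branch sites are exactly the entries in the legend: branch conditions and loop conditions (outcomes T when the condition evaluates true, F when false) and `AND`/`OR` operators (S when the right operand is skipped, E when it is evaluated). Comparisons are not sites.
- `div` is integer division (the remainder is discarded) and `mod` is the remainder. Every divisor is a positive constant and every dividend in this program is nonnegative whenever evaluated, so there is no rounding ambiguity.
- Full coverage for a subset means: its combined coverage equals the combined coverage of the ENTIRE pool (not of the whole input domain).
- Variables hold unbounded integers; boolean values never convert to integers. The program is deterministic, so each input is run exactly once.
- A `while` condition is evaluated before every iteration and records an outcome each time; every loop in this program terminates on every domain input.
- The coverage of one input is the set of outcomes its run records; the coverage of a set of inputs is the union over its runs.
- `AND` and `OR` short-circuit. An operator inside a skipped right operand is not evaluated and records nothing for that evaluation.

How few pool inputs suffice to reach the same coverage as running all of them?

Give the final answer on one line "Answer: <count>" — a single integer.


test 1 (b=5, m=1, t=3) fires B1->F, B3->E, B2->T, B4->T, B6->F; hits B1=F, B2=T, B3=E, B4=T, B6=F
test 2 (b=4, m=1, t=4) fires B1->F, B3->S, B2->T, B4->F, B5->F, B6->F; hits B1=F, B2=T, B3=S, B4=F, B5=F, B6=F
test 3 (b=2, m=3, t=2) fires B1->T, B4->T, B6->F; hits B1=T, B4=T, B6=F
test 4 (b=3, m=3, t=3) fires B1->F, B3->E, B2->T, B4->T, B6->F; hits B1=F, B2=T, B3=E, B4=T, B6=F
test 5 (b=4, m=5, t=3) fires B1->F, B3->E, B2->F, B4->T, B6->F; hits B1=F, B2=F, B3=E, B4=T, B6=F
test 6 (b=6, m=5, t=4) fires B1->F, B3->S, B2->T, B4->F, B5->T, B6->T, B6->F; hits B1=F, B2=T, B3=S, B4=F, B5=T, B6=T, B6=F
test 7 (b=2, m=3, t=3) fires B1->F, B3->E, B2->T, B4->T, B6->F; hits B1=F, B2=T, B3=E, B4=T, B6=F
test 8 (b=3, m=0, t=3) fires B1->F, B3->E, B2->T, B4->T, B6->F; hits B1=F, B2=T, B3=E, B4=T, B6=F
test 9 (b=3, m=2, t=3) fires B1->F, B3->E, B2->T, B4->T, B6->F; hits B1=F, B2=T, B3=E, B4=T, B6=F
test 10 (b=4, m=5, t=2) fires B1->T, B4->T, B6->F; hits B1=T, B4=T, B6=F
union over all inputs: B1=T, B1=F, B2=T, B2=F, B3=S, B3=E, B4=T, B4=F, B5=T, B5=F, B6=T, B6=F (12 outcomes)
checked all size-1 subsets: none covers 12 outcomes (max 7/12)
checked all size-2 subsets: none covers 12 outcomes (max 10/12)
checked all size-3 subsets: none covers 12 outcomes (max 11/12)
at size 4, {2, 3, 5, 6} reaches all 12 outcomes; every lexicographically earlier size-4 subset fails
Answer: 4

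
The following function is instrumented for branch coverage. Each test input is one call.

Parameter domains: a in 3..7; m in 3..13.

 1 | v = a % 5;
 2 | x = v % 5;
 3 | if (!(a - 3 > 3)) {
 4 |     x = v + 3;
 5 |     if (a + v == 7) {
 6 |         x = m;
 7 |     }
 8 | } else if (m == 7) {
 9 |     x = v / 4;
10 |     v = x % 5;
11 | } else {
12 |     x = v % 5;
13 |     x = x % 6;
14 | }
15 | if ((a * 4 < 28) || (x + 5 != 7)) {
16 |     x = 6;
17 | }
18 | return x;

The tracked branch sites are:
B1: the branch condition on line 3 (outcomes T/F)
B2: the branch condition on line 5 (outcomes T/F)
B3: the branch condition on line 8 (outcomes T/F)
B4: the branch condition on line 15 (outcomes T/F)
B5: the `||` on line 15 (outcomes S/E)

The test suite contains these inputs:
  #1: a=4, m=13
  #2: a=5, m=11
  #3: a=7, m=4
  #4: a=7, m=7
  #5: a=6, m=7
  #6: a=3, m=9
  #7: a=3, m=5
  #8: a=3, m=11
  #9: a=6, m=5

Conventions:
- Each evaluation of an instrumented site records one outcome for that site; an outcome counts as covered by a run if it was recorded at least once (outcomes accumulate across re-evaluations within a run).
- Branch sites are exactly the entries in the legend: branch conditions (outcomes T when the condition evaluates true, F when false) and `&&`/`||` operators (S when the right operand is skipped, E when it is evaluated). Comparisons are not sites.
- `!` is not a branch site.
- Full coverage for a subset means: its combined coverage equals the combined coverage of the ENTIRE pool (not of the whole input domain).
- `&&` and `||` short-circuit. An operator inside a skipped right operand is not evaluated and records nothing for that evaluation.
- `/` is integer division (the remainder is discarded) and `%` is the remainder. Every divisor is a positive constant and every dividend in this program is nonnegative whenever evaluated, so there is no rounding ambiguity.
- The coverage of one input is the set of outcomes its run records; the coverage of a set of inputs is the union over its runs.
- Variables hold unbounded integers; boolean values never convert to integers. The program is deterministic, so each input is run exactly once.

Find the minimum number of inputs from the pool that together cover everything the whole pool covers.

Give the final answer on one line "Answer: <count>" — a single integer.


run #1 (a=4, m=13) runs B1->T, B2->F, B5->S, B4->T; records B1=T, B2=F, B4=T, B5=S
run #2 (a=5, m=11) runs B1->T, B2->F, B5->S, B4->T; records B1=T, B2=F, B4=T, B5=S
run #3 (a=7, m=4) runs B1->F, B3->F, B5->E, B4->F; records B1=F, B3=F, B4=F, B5=E
run #4 (a=7, m=7) runs B1->F, B3->T, B5->E, B4->T; records B1=F, B3=T, B4=T, B5=E
run #5 (a=6, m=7) runs B1->T, B2->T, B5->S, B4->T; records B1=T, B2=T, B4=T, B5=S
run #6 (a=3, m=9) runs B1->T, B2->F, B5->S, B4->T; records B1=T, B2=F, B4=T, B5=S
run #7 (a=3, m=5) runs B1->T, B2->F, B5->S, B4->T; records B1=T, B2=F, B4=T, B5=S
run #8 (a=3, m=11) runs B1->T, B2->F, B5->S, B4->T; records B1=T, B2=F, B4=T, B5=S
run #9 (a=6, m=5) runs B1->T, B2->T, B5->S, B4->T; records B1=T, B2=T, B4=T, B5=S
pool-wide coverage (10 outcomes): B1=T, B1=F, B2=T, B2=F, B3=T, B3=F, B4=T, B4=F, B5=S, B5=E
no size-1 subset reaches all 10 outcomes (best union: 4/10)
no size-2 subset reaches all 10 outcomes (best union: 8/10)
no size-3 subset reaches all 10 outcomes (best union: 9/10)
inputs {1, 3, 4, 5} (size 4) cover everything; no size-4 subset with a lexicographically smaller index list covers all 10
Answer: 4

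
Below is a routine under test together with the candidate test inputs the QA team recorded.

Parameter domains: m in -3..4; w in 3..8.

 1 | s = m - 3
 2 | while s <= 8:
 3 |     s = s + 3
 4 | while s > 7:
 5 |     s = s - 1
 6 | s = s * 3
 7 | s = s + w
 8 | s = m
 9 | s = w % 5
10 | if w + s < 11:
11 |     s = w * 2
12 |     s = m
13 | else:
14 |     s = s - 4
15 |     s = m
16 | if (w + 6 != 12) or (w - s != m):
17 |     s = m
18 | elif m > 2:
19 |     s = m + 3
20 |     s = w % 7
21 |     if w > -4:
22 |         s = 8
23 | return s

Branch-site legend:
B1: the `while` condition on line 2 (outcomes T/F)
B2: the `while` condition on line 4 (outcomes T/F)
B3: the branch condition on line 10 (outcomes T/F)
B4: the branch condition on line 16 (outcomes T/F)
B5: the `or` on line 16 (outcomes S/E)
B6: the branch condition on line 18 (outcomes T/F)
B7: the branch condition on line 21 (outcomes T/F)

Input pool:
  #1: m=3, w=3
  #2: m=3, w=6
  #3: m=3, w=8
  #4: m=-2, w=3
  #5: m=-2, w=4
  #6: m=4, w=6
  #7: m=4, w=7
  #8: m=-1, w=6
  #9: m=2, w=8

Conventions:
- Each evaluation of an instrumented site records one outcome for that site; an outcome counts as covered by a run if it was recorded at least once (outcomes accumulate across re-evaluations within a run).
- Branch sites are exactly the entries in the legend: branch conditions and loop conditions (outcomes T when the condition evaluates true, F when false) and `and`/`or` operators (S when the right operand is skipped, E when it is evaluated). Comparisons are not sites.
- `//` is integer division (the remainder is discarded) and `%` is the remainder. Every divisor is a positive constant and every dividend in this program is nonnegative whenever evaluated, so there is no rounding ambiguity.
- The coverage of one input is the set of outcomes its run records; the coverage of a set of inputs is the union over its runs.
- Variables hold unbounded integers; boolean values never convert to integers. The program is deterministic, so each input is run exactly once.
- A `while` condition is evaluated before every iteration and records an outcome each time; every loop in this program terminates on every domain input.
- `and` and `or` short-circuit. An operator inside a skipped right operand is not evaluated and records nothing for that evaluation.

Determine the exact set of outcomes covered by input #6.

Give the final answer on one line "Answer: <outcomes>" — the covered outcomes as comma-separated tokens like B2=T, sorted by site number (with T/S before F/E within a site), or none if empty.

Event log for input #6 (m=4, w=6):
  B1->T, B1->T, B1->T, B1->F, B2->T, B2->T, B2->T, B2->F, B3->T, B5->E
  B4->T
distinct outcomes covered: B1=T, B1=F, B2=T, B2=F, B3=T, B4=T, B5=E

Answer: B1=T, B1=F, B2=T, B2=F, B3=T, B4=T, B5=E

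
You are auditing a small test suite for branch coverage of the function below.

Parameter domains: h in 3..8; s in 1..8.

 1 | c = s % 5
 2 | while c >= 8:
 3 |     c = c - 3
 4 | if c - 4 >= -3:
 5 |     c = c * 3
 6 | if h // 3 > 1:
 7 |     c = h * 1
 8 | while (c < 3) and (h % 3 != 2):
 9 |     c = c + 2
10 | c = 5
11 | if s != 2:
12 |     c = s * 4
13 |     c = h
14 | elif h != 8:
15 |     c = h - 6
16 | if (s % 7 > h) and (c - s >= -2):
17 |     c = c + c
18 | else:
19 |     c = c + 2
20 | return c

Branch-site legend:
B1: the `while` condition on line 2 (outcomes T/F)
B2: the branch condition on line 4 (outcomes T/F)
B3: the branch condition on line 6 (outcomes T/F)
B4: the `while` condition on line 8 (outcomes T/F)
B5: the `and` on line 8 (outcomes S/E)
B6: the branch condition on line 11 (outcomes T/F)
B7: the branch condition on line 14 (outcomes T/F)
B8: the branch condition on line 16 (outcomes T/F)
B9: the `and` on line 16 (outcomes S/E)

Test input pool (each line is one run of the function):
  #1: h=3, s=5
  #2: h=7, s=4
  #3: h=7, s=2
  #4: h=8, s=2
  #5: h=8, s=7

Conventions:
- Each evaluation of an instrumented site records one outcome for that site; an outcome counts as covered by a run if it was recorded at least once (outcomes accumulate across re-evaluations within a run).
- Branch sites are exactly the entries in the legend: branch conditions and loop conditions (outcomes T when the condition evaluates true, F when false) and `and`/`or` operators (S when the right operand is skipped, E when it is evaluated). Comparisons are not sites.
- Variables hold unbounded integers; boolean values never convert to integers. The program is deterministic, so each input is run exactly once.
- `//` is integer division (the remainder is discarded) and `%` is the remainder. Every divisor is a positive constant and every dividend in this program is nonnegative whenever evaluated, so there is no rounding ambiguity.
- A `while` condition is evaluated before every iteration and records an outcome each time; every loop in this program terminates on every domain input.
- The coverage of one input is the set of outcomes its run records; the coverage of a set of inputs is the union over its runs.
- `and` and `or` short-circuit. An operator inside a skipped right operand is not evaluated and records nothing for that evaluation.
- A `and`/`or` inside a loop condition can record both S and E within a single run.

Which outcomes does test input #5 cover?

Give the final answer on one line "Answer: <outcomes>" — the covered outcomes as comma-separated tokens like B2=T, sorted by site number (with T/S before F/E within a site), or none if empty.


Event log for input #5 (h=8, s=7):
  B1->F, B2->T, B3->T, B5->S, B4->F, B6->T, B9->S, B8->F
distinct outcomes covered: B1=F, B2=T, B3=T, B4=F, B5=S, B6=T, B8=F, B9=S
Answer: B1=F, B2=T, B3=T, B4=F, B5=S, B6=T, B8=F, B9=S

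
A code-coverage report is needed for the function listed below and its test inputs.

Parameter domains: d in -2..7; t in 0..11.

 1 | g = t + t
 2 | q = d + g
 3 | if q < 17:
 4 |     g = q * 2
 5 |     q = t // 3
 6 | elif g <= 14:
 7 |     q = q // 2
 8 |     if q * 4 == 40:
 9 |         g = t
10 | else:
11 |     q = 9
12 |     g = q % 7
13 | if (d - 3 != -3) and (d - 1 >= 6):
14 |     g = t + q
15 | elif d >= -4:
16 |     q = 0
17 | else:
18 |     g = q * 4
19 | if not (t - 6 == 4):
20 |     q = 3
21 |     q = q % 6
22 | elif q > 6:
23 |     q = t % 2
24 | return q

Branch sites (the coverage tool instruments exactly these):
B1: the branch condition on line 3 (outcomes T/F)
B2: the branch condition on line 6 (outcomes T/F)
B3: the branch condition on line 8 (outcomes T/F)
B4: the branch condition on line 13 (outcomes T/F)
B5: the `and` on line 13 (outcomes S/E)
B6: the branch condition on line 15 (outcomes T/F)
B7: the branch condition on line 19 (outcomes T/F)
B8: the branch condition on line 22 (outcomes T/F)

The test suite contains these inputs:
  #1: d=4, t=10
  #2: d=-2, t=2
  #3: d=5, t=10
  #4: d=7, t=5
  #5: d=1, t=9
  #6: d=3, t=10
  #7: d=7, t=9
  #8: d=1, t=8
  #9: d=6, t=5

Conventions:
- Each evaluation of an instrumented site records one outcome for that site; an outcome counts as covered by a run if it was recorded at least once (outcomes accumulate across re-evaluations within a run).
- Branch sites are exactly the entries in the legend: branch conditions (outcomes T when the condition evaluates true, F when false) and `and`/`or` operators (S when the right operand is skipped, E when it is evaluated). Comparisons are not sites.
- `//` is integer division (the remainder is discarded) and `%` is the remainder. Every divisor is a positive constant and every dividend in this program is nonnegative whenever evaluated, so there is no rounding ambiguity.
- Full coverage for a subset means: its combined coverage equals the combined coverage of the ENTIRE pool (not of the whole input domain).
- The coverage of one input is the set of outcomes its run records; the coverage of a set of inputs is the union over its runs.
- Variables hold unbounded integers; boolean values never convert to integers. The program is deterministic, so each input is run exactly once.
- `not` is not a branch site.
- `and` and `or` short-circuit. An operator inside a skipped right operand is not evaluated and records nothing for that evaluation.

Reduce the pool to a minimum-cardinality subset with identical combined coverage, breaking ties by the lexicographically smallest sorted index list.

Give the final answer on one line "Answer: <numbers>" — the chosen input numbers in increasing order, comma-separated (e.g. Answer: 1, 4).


run #1 (d=4, t=10) records B1=F, B2=F, B4=F, B5=E, B6=T, B7=F, B8=F
run #2 (d=-2, t=2) records B1=T, B4=F, B5=E, B6=T, B7=T
run #3 (d=5, t=10) records B1=F, B2=F, B4=F, B5=E, B6=T, B7=F, B8=F
run #4 (d=7, t=5) records B1=F, B2=T, B3=F, B4=T, B5=E, B7=T
run #5 (d=1, t=9) records B1=F, B2=F, B4=F, B5=E, B6=T, B7=T
run #6 (d=3, t=10) records B1=F, B2=F, B4=F, B5=E, B6=T, B7=F, B8=F
run #7 (d=7, t=9) records B1=F, B2=F, B4=T, B5=E, B7=T
run #8 (d=1, t=8) records B1=F, B2=F, B4=F, B5=E, B6=T, B7=T
run #9 (d=6, t=5) records B1=T, B4=F, B5=E, B6=T, B7=T
pool-wide coverage (12 outcomes): B1=T, B1=F, B2=T, B2=F, B3=F, B4=T, B4=F, B5=E, B6=T, B7=T, B7=F, B8=F
checked all size-1 subsets: none covers 12 outcomes (max 7/12)
checked all size-2 subsets: none covers 12 outcomes (max 11/12)
at size 3, {1, 2, 4} reaches all 12 outcomes; every lexicographically earlier size-3 subset fails
Answer: 1, 2, 4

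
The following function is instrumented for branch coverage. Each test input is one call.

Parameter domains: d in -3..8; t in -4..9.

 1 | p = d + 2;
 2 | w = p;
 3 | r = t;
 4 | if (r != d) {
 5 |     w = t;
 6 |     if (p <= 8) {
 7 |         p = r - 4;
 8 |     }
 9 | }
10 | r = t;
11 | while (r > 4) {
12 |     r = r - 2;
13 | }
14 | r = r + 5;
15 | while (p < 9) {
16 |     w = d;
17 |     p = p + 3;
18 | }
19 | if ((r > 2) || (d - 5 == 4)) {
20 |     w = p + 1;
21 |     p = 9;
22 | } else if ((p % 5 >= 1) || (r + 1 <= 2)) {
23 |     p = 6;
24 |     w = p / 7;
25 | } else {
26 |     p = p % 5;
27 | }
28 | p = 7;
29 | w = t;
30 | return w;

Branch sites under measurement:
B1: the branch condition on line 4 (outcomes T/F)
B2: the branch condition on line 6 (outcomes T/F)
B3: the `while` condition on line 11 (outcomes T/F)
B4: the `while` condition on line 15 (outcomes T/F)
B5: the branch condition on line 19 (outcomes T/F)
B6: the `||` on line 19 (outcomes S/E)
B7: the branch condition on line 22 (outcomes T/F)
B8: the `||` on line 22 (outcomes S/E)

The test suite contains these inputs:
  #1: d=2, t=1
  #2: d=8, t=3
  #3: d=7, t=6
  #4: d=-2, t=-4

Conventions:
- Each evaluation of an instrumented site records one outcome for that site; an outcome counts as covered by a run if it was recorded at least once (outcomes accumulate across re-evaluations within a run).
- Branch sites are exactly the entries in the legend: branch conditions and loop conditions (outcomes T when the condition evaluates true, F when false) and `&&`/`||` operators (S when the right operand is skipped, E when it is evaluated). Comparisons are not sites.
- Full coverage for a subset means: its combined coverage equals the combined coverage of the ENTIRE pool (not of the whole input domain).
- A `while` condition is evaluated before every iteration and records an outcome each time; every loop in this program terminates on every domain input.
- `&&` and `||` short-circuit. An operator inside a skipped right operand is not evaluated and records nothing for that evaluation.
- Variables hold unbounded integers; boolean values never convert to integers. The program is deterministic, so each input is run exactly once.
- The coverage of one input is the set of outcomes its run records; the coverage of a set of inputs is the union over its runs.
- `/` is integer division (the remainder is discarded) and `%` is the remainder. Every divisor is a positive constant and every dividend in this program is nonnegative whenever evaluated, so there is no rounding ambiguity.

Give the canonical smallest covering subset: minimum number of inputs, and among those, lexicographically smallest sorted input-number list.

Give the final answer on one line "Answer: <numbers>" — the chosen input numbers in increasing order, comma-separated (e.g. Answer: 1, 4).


input #1 (d=2, t=1): covers B1=T, B2=T, B3=F, B4=T, B4=F, B5=T, B6=S
input #2 (d=8, t=3): covers B1=T, B2=F, B3=F, B4=F, B5=T, B6=S
input #3 (d=7, t=6): covers B1=T, B2=F, B3=T, B3=F, B4=F, B5=T, B6=S
input #4 (d=-2, t=-4): covers B1=T, B2=T, B3=F, B4=T, B4=F, B5=F, B6=E, B7=T, B8=E
the full pool covers 13 outcomes: B1=T, B2=T, B2=F, B3=T, B3=F, B4=T, B4=F, B5=T, B5=F, B6=S, B6=E, B7=T, B8=E
checked all size-1 subsets: none covers 13 outcomes (max 9/13)
the canonical winner is {3, 4}: size 2, full 13-outcome coverage, earliest index list among size-2 covers
Answer: 3, 4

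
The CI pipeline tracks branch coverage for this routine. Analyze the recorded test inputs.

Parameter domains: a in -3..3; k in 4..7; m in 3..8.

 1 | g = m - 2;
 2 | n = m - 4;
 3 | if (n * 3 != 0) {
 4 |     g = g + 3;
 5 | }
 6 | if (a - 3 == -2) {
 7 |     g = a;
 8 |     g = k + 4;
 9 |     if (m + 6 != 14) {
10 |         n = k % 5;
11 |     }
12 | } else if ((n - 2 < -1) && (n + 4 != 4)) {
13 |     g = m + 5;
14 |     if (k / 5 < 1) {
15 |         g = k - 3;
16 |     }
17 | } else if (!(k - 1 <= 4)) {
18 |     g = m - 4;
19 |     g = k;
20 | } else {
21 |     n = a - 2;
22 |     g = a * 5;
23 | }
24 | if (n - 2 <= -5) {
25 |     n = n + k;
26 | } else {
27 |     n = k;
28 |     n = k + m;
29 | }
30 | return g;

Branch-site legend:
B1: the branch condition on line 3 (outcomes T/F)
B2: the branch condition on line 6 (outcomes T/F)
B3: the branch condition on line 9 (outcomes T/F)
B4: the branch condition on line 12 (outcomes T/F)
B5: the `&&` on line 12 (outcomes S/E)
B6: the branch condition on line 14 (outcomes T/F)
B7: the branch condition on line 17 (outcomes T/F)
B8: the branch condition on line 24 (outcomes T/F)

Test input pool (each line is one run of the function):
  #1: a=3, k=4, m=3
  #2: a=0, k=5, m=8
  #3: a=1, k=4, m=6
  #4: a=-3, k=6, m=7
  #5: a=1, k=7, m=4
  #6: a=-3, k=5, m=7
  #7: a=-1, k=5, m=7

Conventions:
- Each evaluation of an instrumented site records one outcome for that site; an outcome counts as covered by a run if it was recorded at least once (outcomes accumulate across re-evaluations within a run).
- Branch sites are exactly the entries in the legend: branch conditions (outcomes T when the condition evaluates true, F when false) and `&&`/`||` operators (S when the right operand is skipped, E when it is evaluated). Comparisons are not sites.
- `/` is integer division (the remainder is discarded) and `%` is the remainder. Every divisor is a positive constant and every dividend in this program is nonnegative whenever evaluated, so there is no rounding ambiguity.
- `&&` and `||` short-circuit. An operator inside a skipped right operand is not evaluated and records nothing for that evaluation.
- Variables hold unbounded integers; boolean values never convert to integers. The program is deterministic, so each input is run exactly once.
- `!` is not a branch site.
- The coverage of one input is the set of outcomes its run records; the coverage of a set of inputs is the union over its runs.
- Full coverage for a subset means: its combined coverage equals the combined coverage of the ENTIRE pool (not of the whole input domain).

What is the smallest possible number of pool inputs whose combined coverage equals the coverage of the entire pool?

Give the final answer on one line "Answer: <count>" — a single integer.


test 1 (a=3, k=4, m=3) hits B1=T, B2=F, B4=T, B5=E, B6=T, B8=F
test 2 (a=0, k=5, m=8) hits B1=T, B2=F, B4=F, B5=S, B7=F, B8=F
test 3 (a=1, k=4, m=6) hits B1=T, B2=T, B3=T, B8=F
test 4 (a=-3, k=6, m=7) hits B1=T, B2=F, B4=F, B5=S, B7=T, B8=F
test 5 (a=1, k=7, m=4) hits B1=F, B2=T, B3=T, B8=F
test 6 (a=-3, k=5, m=7) hits B1=T, B2=F, B4=F, B5=S, B7=F, B8=T
test 7 (a=-1, k=5, m=7) hits B1=T, B2=F, B4=F, B5=S, B7=F, B8=T
together the pool reaches 14 outcomes: B1=T, B1=F, B2=T, B2=F, B3=T, B4=T, B4=F, B5=S, B5=E, B6=T, B7=T, B7=F, B8=T, B8=F
checked all size-1 subsets: none covers 14 outcomes (max 6/14)
checked all size-2 subsets: none covers 14 outcomes (max 10/14)
checked all size-3 subsets: none covers 14 outcomes (max 13/14)
at size 4, {1, 4, 5, 6} reaches all 14 outcomes; every lexicographically earlier size-4 subset fails
Answer: 4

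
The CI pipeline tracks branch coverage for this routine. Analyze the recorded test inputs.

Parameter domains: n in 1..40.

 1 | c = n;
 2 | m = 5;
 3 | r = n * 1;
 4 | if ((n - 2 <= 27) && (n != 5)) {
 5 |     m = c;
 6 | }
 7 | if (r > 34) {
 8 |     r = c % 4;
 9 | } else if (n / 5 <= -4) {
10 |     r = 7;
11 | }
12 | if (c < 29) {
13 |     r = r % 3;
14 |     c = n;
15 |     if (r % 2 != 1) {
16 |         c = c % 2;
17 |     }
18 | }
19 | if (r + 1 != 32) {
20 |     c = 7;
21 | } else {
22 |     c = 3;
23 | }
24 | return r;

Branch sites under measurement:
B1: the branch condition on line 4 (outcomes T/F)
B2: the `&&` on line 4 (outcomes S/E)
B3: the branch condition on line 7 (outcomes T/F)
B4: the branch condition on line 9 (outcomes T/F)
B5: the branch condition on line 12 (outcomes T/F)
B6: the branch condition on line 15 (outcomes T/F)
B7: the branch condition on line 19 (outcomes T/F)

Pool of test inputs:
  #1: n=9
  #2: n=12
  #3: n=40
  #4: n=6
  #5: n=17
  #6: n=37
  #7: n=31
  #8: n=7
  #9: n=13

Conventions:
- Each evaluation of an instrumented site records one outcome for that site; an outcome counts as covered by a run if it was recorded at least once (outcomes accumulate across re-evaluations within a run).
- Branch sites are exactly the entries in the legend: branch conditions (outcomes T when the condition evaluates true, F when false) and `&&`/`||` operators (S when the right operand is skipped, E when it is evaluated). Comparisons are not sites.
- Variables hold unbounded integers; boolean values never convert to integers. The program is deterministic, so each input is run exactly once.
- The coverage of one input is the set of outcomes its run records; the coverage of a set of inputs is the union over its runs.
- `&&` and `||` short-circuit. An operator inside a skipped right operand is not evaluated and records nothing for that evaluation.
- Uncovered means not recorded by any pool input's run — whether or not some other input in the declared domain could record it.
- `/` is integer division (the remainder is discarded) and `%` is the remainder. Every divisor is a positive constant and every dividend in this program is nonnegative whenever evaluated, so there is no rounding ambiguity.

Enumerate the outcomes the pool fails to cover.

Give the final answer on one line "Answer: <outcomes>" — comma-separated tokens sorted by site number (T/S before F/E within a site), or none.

test 1 (n=9) fires B2->E, B1->T, B3->F, B4->F, B5->T, B6->T, B7->T; hits B1=T, B2=E, B3=F, B4=F, B5=T, B6=T, B7=T
test 2 (n=12) fires B2->E, B1->T, B3->F, B4->F, B5->T, B6->T, B7->T; hits B1=T, B2=E, B3=F, B4=F, B5=T, B6=T, B7=T
test 3 (n=40) fires B2->S, B1->F, B3->T, B5->F, B7->T; hits B1=F, B2=S, B3=T, B5=F, B7=T
test 4 (n=6) fires B2->E, B1->T, B3->F, B4->F, B5->T, B6->T, B7->T; hits B1=T, B2=E, B3=F, B4=F, B5=T, B6=T, B7=T
test 5 (n=17) fires B2->E, B1->T, B3->F, B4->F, B5->T, B6->T, B7->T; hits B1=T, B2=E, B3=F, B4=F, B5=T, B6=T, B7=T
test 6 (n=37) fires B2->S, B1->F, B3->T, B5->F, B7->T; hits B1=F, B2=S, B3=T, B5=F, B7=T
test 7 (n=31) fires B2->S, B1->F, B3->F, B4->F, B5->F, B7->F; hits B1=F, B2=S, B3=F, B4=F, B5=F, B7=F
test 8 (n=7) fires B2->E, B1->T, B3->F, B4->F, B5->T, B6->F, B7->T; hits B1=T, B2=E, B3=F, B4=F, B5=T, B6=F, B7=T
test 9 (n=13) fires B2->E, B1->T, B3->F, B4->F, B5->T, B6->F, B7->T; hits B1=T, B2=E, B3=F, B4=F, B5=T, B6=F, B7=T
union over the pool: B1=T, B1=F, B2=S, B2=E, B3=T, B3=F, B4=F, B5=T, B5=F, B6=T, B6=F, B7=T, B7=F
uncovered (1 of 14): B4=T

Answer: B4=T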